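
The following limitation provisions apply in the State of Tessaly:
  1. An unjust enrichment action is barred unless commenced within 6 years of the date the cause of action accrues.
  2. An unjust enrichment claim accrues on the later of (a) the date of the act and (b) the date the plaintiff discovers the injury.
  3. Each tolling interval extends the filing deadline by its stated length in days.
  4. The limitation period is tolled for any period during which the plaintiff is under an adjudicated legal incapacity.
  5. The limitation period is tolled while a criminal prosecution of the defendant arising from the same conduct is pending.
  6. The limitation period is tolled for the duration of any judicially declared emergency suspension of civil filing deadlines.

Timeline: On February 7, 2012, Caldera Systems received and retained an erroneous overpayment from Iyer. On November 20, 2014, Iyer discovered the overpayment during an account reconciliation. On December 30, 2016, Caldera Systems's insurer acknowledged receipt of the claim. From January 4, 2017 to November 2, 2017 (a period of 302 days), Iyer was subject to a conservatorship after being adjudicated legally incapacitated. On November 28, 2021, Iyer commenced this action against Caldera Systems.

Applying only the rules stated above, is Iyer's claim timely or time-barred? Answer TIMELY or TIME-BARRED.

TIME-BARRED

Taking the later of the act (February 7, 2012) and discovery (November 20, 2014), the claim accrued on November 20, 2014.
Adding the 6 years base period to November 20, 2014 gives a deadline of November 20, 2020, before any tolling.
The plaintiff's legal incapacity from January 4, 2017 to November 2, 2017 tolled the period for 302 days, extending the deadline to September 18, 2021.
None of the other events listed affects the running of the period under the stated rules.
Filing on November 28, 2021 missed the September 18, 2021 deadline — the action is time-barred.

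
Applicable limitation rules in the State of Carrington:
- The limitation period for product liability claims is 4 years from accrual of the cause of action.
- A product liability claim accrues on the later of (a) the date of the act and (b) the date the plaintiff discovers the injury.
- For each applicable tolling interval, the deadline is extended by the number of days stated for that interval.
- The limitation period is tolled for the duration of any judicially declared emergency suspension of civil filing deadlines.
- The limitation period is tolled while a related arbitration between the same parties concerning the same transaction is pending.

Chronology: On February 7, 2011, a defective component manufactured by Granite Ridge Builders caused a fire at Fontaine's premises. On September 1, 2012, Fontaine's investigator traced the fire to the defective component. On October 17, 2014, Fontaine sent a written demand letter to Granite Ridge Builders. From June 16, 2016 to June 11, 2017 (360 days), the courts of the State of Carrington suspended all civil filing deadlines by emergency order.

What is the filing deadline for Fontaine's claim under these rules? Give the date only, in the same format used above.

Taking the later of the act (February 7, 2011) and discovery (September 1, 2012), the claim accrued on September 1, 2012.
4 years from September 1, 2012 is September 1, 2016.
The emergency suspension of filing deadlines from June 16, 2016 to June 11, 2017 tolled the period for 360 days, extending the deadline to August 27, 2017.
The other events in the timeline have no effect on the limitation period under the stated rules.

August 27, 2017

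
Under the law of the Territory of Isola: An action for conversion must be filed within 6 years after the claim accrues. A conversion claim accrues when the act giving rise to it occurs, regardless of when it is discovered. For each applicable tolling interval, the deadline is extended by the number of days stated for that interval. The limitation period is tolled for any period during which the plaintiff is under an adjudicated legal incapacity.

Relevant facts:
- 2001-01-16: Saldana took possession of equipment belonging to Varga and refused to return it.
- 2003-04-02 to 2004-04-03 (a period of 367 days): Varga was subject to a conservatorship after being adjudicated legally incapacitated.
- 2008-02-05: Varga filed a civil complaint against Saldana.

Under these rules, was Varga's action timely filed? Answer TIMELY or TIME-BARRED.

TIME-BARRED

The claim accrued on 2001-01-16, when the wrongful act occurred.
The untolled deadline — 6 years after 2001-01-16 — is 2007-01-16.
The period was tolled for 367 days by the plaintiff's legal incapacity (2003-04-02 to 2004-04-03), pushing the deadline to 2008-01-18.
Filing on 2008-02-05 missed the 2008-01-18 deadline — the action is time-barred.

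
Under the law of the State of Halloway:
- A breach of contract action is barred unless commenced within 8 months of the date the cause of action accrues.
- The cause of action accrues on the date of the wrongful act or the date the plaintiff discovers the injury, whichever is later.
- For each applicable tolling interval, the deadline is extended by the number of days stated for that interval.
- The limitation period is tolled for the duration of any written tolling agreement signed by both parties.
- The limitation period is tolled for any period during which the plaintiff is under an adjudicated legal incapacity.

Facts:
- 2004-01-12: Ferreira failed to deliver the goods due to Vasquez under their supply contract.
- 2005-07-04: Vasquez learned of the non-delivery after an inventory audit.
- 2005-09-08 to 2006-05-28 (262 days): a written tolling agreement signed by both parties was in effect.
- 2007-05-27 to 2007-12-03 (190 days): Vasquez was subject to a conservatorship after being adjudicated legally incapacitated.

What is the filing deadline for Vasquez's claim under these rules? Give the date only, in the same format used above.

2006-11-21

Taking the later of the act (2004-01-12) and discovery (2005-07-04), the claim accrued on 2005-07-04.
The untolled deadline — 8 months after 2005-07-04 — is 2006-03-04.
The written tolling agreement from 2005-09-08 to 2006-05-28 tolled the period for 262 days, extending the deadline to 2006-11-21.
The plaintiff's legal incapacity from 2007-05-27 to 2007-12-03 began after the period had already run on 2006-11-21, so it has no tolling effect.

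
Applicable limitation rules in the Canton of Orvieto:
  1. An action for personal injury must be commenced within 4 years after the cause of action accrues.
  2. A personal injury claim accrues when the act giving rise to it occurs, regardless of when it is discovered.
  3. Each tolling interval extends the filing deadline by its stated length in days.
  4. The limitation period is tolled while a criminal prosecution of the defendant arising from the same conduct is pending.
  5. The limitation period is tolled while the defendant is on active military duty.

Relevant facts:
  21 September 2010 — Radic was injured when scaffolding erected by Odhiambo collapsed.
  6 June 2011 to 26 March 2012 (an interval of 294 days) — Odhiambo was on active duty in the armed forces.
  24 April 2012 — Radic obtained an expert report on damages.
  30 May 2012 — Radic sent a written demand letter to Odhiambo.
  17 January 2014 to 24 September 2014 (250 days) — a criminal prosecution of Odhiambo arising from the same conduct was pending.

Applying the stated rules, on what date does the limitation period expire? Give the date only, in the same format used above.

The limitation period began to run on 21 September 2010.
The untolled deadline — 4 years after 21 September 2010 — is 21 September 2014.
The defendant's active military service from 6 June 2011 to 26 March 2012 tolled the period for 294 days, extending the deadline to 12 July 2015.
The period was tolled for 250 days by the pending criminal prosecution (17 January 2014 to 24 September 2014), pushing the deadline to 18 March 2016.
Nothing else in the chronology tolls or restarts the period.

18 March 2016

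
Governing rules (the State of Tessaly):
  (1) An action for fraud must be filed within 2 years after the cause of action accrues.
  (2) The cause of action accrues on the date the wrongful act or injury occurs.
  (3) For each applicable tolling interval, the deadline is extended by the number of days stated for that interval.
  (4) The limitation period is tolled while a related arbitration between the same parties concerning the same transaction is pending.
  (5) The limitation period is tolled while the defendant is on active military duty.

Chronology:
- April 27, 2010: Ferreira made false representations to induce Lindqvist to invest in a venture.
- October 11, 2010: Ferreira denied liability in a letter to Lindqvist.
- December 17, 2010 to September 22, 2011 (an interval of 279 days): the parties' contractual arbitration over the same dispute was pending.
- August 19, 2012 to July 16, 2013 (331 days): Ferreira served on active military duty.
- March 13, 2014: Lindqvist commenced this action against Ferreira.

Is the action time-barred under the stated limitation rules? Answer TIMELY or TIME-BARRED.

The claim accrued on April 27, 2010, when the wrongful act occurred.
2 years from April 27, 2010 is April 27, 2012.
The pending related arbitration from December 17, 2010 to September 22, 2011 tolled the period for 279 days, extending the deadline to January 31, 2013.
Because the defendant's active military service ran from August 19, 2012 to July 16, 2013, the deadline is extended by 331 days to December 28, 2013.
None of the other events listed affects the running of the period under the stated rules.
The March 13, 2014 filing falls after the December 28, 2013 deadline; the claim is time-barred.

TIME-BARRED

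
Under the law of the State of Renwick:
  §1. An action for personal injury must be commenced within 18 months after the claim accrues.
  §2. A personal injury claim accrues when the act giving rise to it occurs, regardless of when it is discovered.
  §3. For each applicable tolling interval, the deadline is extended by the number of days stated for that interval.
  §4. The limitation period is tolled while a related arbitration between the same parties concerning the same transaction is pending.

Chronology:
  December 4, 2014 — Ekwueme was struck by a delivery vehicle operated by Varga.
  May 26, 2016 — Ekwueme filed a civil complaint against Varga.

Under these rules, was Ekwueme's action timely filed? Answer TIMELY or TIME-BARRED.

TIMELY

The claim accrued on December 4, 2014, the date of the act.
The untolled deadline — 18 months after December 4, 2014 — is June 4, 2016.
Filing on May 26, 2016 beat the June 4, 2016 deadline — the action is timely.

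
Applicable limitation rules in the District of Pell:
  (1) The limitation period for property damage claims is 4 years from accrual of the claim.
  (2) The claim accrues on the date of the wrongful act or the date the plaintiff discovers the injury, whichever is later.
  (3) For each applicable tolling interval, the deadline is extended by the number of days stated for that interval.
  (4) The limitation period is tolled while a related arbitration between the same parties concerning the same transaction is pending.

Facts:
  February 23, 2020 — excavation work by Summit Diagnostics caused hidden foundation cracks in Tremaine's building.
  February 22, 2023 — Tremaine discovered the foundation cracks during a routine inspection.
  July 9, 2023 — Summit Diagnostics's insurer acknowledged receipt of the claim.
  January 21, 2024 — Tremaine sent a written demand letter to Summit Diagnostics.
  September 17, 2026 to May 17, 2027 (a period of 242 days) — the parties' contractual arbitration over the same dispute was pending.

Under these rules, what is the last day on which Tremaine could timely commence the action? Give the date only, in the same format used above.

Taking the later of the act (February 23, 2020) and discovery (February 22, 2023), the claim accrued on February 22, 2023.
The untolled deadline — 4 years after February 22, 2023 — is February 22, 2027.
The period was tolled for 242 days by the pending related arbitration (September 17, 2026 to May 17, 2027), pushing the deadline to October 22, 2027.
The other events in the timeline have no effect on the limitation period under the stated rules.

October 22, 2027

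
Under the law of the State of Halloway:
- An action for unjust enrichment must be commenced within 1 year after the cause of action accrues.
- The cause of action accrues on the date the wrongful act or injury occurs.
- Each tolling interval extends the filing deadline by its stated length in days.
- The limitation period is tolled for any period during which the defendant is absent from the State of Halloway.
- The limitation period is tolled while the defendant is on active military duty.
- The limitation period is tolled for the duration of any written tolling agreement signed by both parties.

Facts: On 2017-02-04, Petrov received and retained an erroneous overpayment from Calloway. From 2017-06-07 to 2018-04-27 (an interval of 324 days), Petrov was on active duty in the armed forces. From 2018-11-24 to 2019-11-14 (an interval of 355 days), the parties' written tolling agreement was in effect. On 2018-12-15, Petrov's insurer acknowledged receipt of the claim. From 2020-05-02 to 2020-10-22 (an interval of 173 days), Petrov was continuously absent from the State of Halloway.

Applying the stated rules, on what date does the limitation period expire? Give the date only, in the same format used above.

2019-12-15

The claim accrued on 2017-02-04, when the wrongful act occurred.
The untolled deadline — 1 year after 2017-02-04 — is 2018-02-04.
The defendant's active military service from 2017-06-07 to 2018-04-27 tolled the period for 324 days, extending the deadline to 2018-12-25.
Because the written tolling agreement ran from 2018-11-24 to 2019-11-14, the deadline is extended by 355 days to 2019-12-15.
The defendant's absence from the jurisdiction from 2020-05-02 to 2020-10-22 began after the period had already run on 2019-12-15, so it has no tolling effect.
Nothing else in the chronology tolls or restarts the period.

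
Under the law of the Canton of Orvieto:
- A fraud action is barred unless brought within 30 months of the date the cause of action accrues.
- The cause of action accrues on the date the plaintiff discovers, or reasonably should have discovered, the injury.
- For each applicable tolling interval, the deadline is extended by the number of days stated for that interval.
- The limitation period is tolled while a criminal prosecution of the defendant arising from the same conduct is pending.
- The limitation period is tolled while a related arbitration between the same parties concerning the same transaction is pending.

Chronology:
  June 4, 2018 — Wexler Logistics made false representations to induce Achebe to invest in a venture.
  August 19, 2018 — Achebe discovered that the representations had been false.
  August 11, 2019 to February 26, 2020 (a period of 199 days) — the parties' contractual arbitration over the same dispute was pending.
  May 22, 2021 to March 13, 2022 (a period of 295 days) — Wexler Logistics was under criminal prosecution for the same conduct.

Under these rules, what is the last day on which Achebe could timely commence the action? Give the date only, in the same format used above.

June 28, 2022

The claim did not accrue until Achebe discovered the injury on August 19, 2018; the June 4, 2018 act date does not start the clock under the stated rule.
The untolled deadline — 30 months after August 19, 2018 — is February 19, 2021.
The period was tolled for 199 days by the pending related arbitration (August 11, 2019 to February 26, 2020), pushing the deadline to September 6, 2021.
Because the pending criminal prosecution ran from May 22, 2021 to March 13, 2022, the deadline is extended by 295 days to June 28, 2022.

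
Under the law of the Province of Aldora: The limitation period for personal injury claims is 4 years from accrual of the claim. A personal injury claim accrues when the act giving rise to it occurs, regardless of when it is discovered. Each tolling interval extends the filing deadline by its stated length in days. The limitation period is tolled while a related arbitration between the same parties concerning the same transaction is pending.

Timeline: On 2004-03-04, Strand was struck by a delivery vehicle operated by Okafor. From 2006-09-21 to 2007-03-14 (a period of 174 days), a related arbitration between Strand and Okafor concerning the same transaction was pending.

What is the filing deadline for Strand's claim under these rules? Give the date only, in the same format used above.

The limitation period began to run on 2004-03-04.
Adding the 4 years base period to 2004-03-04 gives a deadline of 2008-03-04, before any tolling.
Because the pending related arbitration ran from 2006-09-21 to 2007-03-14, the deadline is extended by 174 days to 2008-08-25.

2008-08-25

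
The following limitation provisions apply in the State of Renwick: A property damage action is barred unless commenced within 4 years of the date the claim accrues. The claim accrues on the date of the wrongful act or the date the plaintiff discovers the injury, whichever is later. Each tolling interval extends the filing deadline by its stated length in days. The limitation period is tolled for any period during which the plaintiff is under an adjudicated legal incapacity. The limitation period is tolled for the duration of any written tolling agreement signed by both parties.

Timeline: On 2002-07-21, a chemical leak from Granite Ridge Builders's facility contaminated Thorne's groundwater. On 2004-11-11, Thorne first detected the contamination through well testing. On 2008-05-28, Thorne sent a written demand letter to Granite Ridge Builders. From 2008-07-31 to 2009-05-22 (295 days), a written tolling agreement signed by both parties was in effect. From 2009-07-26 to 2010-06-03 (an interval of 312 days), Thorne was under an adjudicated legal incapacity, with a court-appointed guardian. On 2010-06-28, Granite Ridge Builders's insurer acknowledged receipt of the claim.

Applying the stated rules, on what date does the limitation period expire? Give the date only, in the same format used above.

2010-07-11

Taking the later of the act (2002-07-21) and discovery (2004-11-11), the claim accrued on 2004-11-11.
4 years from 2004-11-11 is 2008-11-11.
The period was tolled for 295 days by the written tolling agreement (2008-07-31 to 2009-05-22), pushing the deadline to 2009-09-02.
The period was tolled for 312 days by the plaintiff's legal incapacity (2009-07-26 to 2010-06-03), pushing the deadline to 2010-07-11.
The other events in the timeline have no effect on the limitation period under the stated rules.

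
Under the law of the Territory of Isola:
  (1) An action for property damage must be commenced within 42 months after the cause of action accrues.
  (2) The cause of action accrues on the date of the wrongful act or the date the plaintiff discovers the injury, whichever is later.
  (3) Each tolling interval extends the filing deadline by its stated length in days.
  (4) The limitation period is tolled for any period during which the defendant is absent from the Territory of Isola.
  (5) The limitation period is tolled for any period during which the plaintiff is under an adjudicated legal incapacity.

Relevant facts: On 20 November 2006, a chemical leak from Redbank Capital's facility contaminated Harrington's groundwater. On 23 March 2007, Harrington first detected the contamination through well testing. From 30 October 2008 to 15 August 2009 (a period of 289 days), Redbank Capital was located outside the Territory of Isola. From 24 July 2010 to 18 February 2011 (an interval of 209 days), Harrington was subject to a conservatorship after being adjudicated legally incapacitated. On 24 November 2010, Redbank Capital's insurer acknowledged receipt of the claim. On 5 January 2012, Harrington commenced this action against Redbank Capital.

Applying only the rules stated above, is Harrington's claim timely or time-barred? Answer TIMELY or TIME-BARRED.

Because discovery on 23 March 2007 post-dates the 20 November 2006 act, accrual under the later-of rule falls on 23 March 2007.
The untolled deadline — 42 months after 23 March 2007 — is 23 September 2010.
Because the defendant's absence from the jurisdiction ran from 30 October 2008 to 15 August 2009, the deadline is extended by 289 days to 9 July 2011.
The plaintiff's legal incapacity from 24 July 2010 to 18 February 2011 tolled the period for 209 days, extending the deadline to 3 February 2012.
The other events in the timeline have no effect on the limitation period under the stated rules.
Filing on 5 January 2012 beat the 3 February 2012 deadline — the action is timely.

TIMELY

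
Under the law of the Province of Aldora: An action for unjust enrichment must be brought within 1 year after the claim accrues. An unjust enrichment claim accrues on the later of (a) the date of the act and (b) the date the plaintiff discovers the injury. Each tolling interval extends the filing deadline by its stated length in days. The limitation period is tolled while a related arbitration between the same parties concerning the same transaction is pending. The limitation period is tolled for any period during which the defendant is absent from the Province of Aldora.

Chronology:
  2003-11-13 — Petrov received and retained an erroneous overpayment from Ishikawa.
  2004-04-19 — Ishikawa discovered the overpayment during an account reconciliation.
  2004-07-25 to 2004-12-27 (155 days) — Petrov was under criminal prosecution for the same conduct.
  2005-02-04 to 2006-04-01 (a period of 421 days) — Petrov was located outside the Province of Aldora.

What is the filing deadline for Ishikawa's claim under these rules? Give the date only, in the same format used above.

2006-06-14

Taking the later of the act (2003-11-13) and discovery (2004-04-19), the claim accrued on 2004-04-19.
1 year from 2004-04-19 is 2005-04-19.
The period was tolled for 421 days by the defendant's absence from the jurisdiction (2005-02-04 to 2006-04-01), pushing the deadline to 2006-06-14.
Although a criminal prosecution ran from 2004-07-25 to 2004-12-27, the stated rules do not make that a tolling event, so it is disregarded.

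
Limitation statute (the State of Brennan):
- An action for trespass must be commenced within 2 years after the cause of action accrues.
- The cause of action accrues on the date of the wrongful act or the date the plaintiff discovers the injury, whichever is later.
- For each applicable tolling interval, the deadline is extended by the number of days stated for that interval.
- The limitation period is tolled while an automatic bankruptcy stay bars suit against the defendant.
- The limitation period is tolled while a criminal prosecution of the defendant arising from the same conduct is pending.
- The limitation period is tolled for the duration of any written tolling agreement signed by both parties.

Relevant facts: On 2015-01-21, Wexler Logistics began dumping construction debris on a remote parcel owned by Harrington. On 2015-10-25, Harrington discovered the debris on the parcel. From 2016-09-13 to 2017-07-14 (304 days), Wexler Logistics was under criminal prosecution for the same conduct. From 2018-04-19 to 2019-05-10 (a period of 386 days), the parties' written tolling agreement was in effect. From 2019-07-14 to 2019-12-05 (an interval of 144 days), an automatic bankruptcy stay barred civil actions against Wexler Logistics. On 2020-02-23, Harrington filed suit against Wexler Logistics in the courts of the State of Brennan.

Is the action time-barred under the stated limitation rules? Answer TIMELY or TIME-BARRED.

Because discovery on 2015-10-25 post-dates the 2015-01-21 act, accrual under the later-of rule falls on 2015-10-25.
2 years from 2015-10-25 is 2017-10-25.
The pending criminal prosecution from 2016-09-13 to 2017-07-14 tolled the period for 304 days, extending the deadline to 2018-08-25.
The period was tolled for 386 days by the written tolling agreement (2018-04-19 to 2019-05-10), pushing the deadline to 2019-09-15.
The automatic bankruptcy stay from 2019-07-14 to 2019-12-05 tolled the period for 144 days, extending the deadline to 2020-02-06.
The 2020-02-23 filing falls after the 2020-02-06 deadline; the claim is time-barred.

TIME-BARRED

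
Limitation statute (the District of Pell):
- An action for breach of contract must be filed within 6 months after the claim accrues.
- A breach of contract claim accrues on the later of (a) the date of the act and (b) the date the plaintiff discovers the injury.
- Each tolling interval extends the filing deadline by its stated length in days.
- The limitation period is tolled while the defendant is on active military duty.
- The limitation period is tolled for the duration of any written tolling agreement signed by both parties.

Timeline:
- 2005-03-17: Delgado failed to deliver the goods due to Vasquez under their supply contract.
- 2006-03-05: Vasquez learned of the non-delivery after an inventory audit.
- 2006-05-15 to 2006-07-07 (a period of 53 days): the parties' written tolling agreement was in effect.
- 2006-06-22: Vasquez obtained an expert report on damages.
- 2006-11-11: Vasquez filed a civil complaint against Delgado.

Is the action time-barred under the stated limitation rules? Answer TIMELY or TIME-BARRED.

TIME-BARRED

The claim accrued on 2006-03-05 — the later of the 2005-03-17 act and the 2006-03-05 discovery.
The untolled deadline — 6 months after 2006-03-05 — is 2006-09-05.
The period was tolled for 53 days by the written tolling agreement (2006-05-15 to 2006-07-07), pushing the deadline to 2006-10-28.
None of the other events listed affects the running of the period under the stated rules.
Filing on 2006-11-11 missed the 2006-10-28 deadline — the action is time-barred.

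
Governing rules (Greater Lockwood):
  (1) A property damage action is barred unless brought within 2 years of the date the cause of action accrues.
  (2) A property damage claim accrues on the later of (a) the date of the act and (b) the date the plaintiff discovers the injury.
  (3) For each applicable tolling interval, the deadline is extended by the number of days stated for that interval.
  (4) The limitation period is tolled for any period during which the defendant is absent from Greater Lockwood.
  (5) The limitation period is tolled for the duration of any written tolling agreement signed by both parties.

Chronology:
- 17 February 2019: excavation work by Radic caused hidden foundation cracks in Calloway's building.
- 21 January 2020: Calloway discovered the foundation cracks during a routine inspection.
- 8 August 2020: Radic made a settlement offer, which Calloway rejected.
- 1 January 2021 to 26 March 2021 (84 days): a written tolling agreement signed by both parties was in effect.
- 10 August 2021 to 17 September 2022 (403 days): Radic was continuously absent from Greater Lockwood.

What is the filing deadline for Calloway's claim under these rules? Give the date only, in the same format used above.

The claim accrued on 21 January 2020 — the later of the 17 February 2019 act and the 21 January 2020 discovery.
2 years from 21 January 2020 is 21 January 2022.
Because the written tolling agreement ran from 1 January 2021 to 26 March 2021, the deadline is extended by 84 days to 15 April 2022.
The defendant's absence from the jurisdiction from 10 August 2021 to 17 September 2022 tolled the period for 403 days, extending the deadline to 23 May 2023.
None of the other events listed affects the running of the period under the stated rules.

23 May 2023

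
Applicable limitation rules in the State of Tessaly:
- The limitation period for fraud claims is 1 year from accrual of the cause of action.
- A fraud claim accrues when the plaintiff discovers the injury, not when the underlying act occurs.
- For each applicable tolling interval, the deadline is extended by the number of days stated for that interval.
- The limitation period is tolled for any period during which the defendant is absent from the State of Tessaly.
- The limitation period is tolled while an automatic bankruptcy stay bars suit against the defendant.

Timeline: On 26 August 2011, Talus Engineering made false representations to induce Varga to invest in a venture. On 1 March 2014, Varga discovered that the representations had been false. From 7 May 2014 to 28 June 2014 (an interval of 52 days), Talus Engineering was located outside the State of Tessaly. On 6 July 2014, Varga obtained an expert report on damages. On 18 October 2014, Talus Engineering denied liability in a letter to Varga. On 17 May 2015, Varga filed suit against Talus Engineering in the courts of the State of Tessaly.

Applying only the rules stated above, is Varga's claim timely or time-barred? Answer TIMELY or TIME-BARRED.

TIME-BARRED

Accrual is tied to discovery, so the period began on 1 March 2014 rather than on 26 August 2011 when the act occurred.
The untolled deadline — 1 year after 1 March 2014 — is 1 March 2015.
The defendant's absence from the jurisdiction from 7 May 2014 to 28 June 2014 tolled the period for 52 days, extending the deadline to 22 April 2015.
The other events in the timeline have no effect on the limitation period under the stated rules.
Varga filed on 17 May 2015, after the 22 April 2015 deadline, so the action is time-barred.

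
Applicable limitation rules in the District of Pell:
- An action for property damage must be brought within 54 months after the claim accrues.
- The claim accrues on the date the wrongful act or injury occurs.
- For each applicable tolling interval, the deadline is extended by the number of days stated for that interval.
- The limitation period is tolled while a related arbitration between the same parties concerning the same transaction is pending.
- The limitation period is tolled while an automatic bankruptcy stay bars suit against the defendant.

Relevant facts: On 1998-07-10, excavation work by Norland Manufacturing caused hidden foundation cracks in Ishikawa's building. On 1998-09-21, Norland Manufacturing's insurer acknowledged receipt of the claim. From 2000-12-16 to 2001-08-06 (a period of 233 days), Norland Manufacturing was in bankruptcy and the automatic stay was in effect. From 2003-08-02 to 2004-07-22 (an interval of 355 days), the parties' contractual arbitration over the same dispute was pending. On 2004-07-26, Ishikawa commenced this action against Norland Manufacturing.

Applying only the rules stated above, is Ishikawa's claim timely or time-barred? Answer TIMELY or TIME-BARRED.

The limitation period began to run on 1998-07-10.
The untolled deadline — 54 months after 1998-07-10 — is 2003-01-10.
The automatic bankruptcy stay from 2000-12-16 to 2001-08-06 tolled the period for 233 days, extending the deadline to 2003-08-31.
The period was tolled for 355 days by the pending related arbitration (2003-08-02 to 2004-07-22), pushing the deadline to 2004-08-20.
The other events in the timeline have no effect on the limitation period under the stated rules.
Ishikawa filed on 2004-07-26, before the 2004-08-20 deadline, so the action is timely.

TIMELY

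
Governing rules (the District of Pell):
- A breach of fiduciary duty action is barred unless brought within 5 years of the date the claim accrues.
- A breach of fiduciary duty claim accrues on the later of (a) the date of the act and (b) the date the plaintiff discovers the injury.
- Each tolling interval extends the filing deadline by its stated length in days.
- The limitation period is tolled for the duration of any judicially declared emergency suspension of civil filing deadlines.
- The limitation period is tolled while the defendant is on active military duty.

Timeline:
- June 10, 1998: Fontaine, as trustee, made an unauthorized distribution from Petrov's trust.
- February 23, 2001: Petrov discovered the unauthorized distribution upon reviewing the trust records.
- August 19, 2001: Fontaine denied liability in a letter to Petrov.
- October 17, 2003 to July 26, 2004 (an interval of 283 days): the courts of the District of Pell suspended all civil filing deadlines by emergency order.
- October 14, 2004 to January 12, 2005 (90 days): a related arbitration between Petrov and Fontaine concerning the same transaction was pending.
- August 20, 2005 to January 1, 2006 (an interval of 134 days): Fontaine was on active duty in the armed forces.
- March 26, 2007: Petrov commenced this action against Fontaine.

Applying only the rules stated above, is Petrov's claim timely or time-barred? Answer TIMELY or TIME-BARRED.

TIMELY

Because discovery on February 23, 2001 post-dates the June 10, 1998 act, accrual under the later-of rule falls on February 23, 2001.
Adding the 5 years base period to February 23, 2001 gives a deadline of February 23, 2006, before any tolling.
The emergency suspension of filing deadlines from October 17, 2003 to July 26, 2004 tolled the period for 283 days, extending the deadline to December 3, 2006.
The period was tolled for 134 days by the defendant's active military service (August 20, 2005 to January 1, 2006), pushing the deadline to April 16, 2007.
Although a pending arbitration ran from October 14, 2004 to January 12, 2005, the stated rules do not make that a tolling event, so it is disregarded.
None of the other events listed affects the running of the period under the stated rules.
Petrov filed on March 26, 2007, before the April 16, 2007 deadline, so the action is timely.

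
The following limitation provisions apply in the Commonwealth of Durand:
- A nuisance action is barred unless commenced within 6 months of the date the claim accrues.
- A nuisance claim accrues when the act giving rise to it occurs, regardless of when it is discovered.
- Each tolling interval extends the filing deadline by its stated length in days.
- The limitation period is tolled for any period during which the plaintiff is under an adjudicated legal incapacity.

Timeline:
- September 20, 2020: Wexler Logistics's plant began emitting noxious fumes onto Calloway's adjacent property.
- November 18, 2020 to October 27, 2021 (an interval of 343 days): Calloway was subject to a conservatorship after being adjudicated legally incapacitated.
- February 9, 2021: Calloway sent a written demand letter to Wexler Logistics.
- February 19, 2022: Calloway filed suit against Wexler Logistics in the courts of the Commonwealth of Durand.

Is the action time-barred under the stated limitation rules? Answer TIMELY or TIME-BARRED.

The claim accrued on September 20, 2020, the date of the act.
Adding the 6 months base period to September 20, 2020 gives a deadline of March 20, 2021, before any tolling.
The plaintiff's legal incapacity from November 18, 2020 to October 27, 2021 tolled the period for 343 days, extending the deadline to February 26, 2022.
The other events in the timeline have no effect on the limitation period under the stated rules.
The February 19, 2022 filing precedes the February 26, 2022 deadline; the claim is timely.

TIMELY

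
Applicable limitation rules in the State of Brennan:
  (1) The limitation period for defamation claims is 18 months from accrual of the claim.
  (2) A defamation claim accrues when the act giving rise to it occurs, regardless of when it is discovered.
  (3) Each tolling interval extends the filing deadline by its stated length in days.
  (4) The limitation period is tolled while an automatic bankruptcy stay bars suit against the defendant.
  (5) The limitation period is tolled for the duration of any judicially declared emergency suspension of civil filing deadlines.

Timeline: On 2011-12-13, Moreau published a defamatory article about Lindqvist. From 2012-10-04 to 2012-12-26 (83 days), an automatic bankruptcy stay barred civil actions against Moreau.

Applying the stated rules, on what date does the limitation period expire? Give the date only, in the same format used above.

2013-09-04

The claim accrued on 2011-12-13, when the wrongful act occurred.
Adding the 18 months base period to 2011-12-13 gives a deadline of 2013-06-13, before any tolling.
The period was tolled for 83 days by the automatic bankruptcy stay (2012-10-04 to 2012-12-26), pushing the deadline to 2013-09-04.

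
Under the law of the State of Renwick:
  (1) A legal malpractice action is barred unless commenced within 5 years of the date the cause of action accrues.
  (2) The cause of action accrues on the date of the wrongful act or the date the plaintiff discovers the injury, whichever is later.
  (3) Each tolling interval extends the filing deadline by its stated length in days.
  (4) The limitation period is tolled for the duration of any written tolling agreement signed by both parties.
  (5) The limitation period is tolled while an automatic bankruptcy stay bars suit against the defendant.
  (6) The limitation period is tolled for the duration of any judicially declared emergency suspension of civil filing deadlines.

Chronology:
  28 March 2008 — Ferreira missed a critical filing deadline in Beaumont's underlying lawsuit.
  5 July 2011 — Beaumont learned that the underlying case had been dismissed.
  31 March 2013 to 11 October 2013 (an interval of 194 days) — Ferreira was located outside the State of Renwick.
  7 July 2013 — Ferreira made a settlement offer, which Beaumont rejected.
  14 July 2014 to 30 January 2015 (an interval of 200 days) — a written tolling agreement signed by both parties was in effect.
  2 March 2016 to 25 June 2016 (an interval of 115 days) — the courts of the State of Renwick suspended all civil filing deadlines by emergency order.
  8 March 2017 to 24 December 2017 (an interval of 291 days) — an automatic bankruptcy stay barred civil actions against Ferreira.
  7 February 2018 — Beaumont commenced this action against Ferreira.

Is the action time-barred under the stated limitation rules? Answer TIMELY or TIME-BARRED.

TIMELY

Because discovery on 5 July 2011 post-dates the 28 March 2008 act, accrual under the later-of rule falls on 5 July 2011.
Adding the 5 years base period to 5 July 2011 gives a deadline of 5 July 2016, before any tolling.
The period was tolled for 200 days by the written tolling agreement (14 July 2014 to 30 January 2015), pushing the deadline to 21 January 2017.
The emergency suspension of filing deadlines from 2 March 2016 to 25 June 2016 tolled the period for 115 days, extending the deadline to 16 May 2017.
The automatic bankruptcy stay from 8 March 2017 to 24 December 2017 tolled the period for 291 days, extending the deadline to 3 March 2018.
Although the defendant's absence ran from 31 March 2013 to 11 October 2013, the stated rules do not make that a tolling event, so it is disregarded.
None of the other events listed affects the running of the period under the stated rules.
The 7 February 2018 filing precedes the 3 March 2018 deadline; the claim is timely.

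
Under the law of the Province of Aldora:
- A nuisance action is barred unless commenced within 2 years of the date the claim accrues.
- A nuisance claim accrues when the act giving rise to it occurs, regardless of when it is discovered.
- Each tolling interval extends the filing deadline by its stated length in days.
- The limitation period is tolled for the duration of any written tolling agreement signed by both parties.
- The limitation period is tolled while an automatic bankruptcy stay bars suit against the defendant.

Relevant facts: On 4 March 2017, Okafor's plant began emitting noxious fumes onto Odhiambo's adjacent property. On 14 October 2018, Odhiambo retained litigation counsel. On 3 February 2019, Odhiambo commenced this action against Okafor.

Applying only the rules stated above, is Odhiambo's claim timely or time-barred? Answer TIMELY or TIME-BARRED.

The limitation period began to run on 4 March 2017.
2 years from 4 March 2017 is 4 March 2019.
None of the other events listed affects the running of the period under the stated rules.
Odhiambo filed on 3 February 2019, before the 4 March 2019 deadline, so the action is timely.

TIMELY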